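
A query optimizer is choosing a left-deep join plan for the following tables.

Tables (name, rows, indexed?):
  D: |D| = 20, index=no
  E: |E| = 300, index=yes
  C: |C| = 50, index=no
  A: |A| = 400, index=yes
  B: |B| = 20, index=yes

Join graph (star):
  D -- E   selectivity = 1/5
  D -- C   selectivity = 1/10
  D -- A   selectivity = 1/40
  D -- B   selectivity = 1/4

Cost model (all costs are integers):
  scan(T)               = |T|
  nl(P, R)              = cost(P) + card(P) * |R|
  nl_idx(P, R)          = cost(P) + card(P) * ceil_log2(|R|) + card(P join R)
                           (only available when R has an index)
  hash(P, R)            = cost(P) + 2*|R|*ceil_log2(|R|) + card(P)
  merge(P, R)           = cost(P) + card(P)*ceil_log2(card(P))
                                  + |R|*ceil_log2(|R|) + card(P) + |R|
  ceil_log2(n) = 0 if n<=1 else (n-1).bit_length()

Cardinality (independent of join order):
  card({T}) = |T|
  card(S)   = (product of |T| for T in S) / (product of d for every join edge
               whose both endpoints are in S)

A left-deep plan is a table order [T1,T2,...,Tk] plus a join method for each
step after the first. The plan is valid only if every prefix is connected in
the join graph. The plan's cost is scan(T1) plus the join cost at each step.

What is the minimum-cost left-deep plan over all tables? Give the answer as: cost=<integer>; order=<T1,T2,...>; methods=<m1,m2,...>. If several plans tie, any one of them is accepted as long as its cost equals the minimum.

cost=12800; order=D,A,B,C,E; methods=nl_idx,hash,hash,hash

Selinger DP (subsets sized 1..n):
  {D}: scan cost=20, card=20
  {E}: scan cost=300, card=300
  {C}: scan cost=50, card=50
  {A}: scan cost=400, card=400
  {B}: scan cost=20, card=20
  {DE}: card=1200; try (D,hash)→800, (E,nl_idx)→1400, (E,merge)→3140, (D,merge)→3420, (E,hash)→5440, (E,nl)→6020 …(+1); best=800 via (D,hash)
  {CD}: card=100; try (D,hash)→300, (C,merge)→490, (D,merge)→520, (C,hash)→640, (C,nl)→1020, (D,nl)→1050; best=300 via (D,hash)
  {AD}: card=200; try (A,nl_idx)→400, (D,hash)→1000, (A,merge)→4140, (D,merge)→4520, (A,hash)→7240, (A,nl)→8020 …(+1); best=400 via (A,nl_idx)
  {BD}: card=100; try (B,nl_idx)→220, (D,hash)→240, (B,hash)→240, (D,merge)→260, (B,merge)→260, (D,nl)→420 …(+1); best=220 via (B,nl_idx)
  {CDE}: card=6000; try (C,hash)→2600, (E,merge)→4100, (E,hash)→5800, (E,nl_idx)→7200, (C,merge)→15550, (E,nl)→30300 …(+1); best=2600 via (C,hash)
  {ADE}: card=12000; try (E,merge)→5200, (E,hash)→6000, (A,hash)→9200, (E,nl_idx)→14200, (A,merge)→19200, (A,nl_idx)→23600 …(+2); best=5200 via (E,merge)
  {BDE}: card=6000; try (B,hash)→2200, (E,merge)→4020, (E,hash)→5720, (E,nl_idx)→7120, (B,nl_idx)→12800, (B,merge)→15320 …(+2); best=2200 via (B,hash)
  {ACD}: card=1000; try (C,hash)→1200, (A,nl_idx)→2200, (C,merge)→2550, (A,merge)→5100, (A,hash)→7600, (C,nl)→10400 …(+1); best=1200 via (C,hash)
  {BCD}: card=500; try (B,hash)→600, (C,hash)→920, (B,merge)→1220, (B,nl_idx)→1300, (C,merge)→1370, (B,nl)→2300 …(+1); best=600 via (B,hash)
  {ABD}: card=1000; try (B,hash)→800, (A,nl_idx)→2120, (B,merge)→2320, (B,nl_idx)→2400, (B,nl)→4400, (A,merge)→5020 …(+2); best=800 via (B,hash)
  {ACDE}: card=60000; try (E,hash)→7600, (E,merge)→15200, (A,hash)→15800, (C,hash)→17800, (E,nl_idx)→70200, (A,merge)→90600 …(+5); best=7600 via (E,hash)
  {BCDE}: card=30000; try (E,hash)→6500, (E,merge)→8600, (C,hash)→8800, (B,hash)→8800, (E,nl_idx)→35100, (B,nl_idx)→62600 …(+5); best=6500 via (E,hash)
  {ABDE}: card=60000; try (E,hash)→7200, (E,merge)→14800, (A,hash)→15400, (B,hash)→17400, (E,nl_idx)→69800, (A,merge)→90200 …(+6); best=7200 via (E,hash)
  {ABCD}: card=5000; try (C,hash)→2400, (B,hash)→2400, (A,hash)→8300, (A,merge)→9600, (A,nl_idx)→10100, (B,nl_idx)→11200 …(+5); best=2400 via (C,hash)
  {ABCDE}: card=300000; try (E,hash)→12800, (A,hash)→43700, (C,hash)→67800, (B,hash)→67800, (E,merge)→75400, (E,nl_idx)→347400 …(+9); best=12800 via (E,hash)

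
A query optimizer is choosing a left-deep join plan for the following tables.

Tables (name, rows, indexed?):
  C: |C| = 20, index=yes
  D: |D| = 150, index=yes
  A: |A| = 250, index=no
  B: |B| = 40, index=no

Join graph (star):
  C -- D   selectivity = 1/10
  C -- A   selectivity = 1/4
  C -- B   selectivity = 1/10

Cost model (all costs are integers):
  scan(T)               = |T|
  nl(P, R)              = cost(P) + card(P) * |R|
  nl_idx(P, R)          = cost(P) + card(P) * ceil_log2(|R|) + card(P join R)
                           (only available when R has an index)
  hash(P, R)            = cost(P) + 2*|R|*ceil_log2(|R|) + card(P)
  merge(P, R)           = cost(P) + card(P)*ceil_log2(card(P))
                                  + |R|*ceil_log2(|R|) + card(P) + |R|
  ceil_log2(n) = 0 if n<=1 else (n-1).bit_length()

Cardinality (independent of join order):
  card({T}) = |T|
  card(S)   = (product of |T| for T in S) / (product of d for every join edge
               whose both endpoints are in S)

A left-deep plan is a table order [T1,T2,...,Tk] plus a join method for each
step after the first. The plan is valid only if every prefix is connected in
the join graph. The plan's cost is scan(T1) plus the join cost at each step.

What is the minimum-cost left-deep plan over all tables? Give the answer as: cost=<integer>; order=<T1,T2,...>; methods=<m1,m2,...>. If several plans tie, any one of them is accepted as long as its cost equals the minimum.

cost=6460; order=C,D,B,A; methods=nl_idx,hash,hash

Selinger DP (subsets sized 1..n):
  {C}: scan cost=20, card=20
  {D}: scan cost=150, card=150
  {A}: scan cost=250, card=250
  {B}: scan cost=40, card=40
  {CD}: card=300; try (D,nl_idx)→480, (C,hash)→500, (C,nl_idx)→1200, (D,merge)→1490, (C,merge)→1620, (D,hash)→2440 …(+2); best=480 via (D,nl_idx)
  {AC}: card=1250; try (C,hash)→700, (A,merge)→2390, (C,merge)→2620, (C,nl_idx)→2750, (A,hash)→4040, (A,nl)→5020 …(+1); best=700 via (C,hash)
  {BC}: card=80; try (C,hash)→280, (C,nl_idx)→320, (B,merge)→420, (C,merge)→440, (B,hash)→520, (B,nl)→820 …(+1); best=280 via (C,hash)
  {ACD}: card=18750; try (D,hash)→4350, (A,hash)→4780, (A,merge)→5730, (D,merge)→17050, (D,nl_idx)→29450, (A,nl)→75480 …(+1); best=4350 via (D,hash)
  {BCD}: card=1200; try (B,hash)→1260, (D,nl_idx)→2120, (D,merge)→2270, (D,hash)→2760, (B,merge)→3760, (D,nl)→12280 …(+1); best=1260 via (B,hash)
  {ABC}: card=5000; try (B,hash)→2430, (A,merge)→3170, (A,hash)→4360, (B,merge)→15980, (A,nl)→20280, (B,nl)→50700; best=2430 via (B,hash)
  {ABCD}: card=75000; try (A,hash)→6460, (D,hash)→9830, (A,merge)→17910, (B,hash)→23580, (D,merge)→73780, (D,nl_idx)→117430 …(+4); best=6460 via (A,hash)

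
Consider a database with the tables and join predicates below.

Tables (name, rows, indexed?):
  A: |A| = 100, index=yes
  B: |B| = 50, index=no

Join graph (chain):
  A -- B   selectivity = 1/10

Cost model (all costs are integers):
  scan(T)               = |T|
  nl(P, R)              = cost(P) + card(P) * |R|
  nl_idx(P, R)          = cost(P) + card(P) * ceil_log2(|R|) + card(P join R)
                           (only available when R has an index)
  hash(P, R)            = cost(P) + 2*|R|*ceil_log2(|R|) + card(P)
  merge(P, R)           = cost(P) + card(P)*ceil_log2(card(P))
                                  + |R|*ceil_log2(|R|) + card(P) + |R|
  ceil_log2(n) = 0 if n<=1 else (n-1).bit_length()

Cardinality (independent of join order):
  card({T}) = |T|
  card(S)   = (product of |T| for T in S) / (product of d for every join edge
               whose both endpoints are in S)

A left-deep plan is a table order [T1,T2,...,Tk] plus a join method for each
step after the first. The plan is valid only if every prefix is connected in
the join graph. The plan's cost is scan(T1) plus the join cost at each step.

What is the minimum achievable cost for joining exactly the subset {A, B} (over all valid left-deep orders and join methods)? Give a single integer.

Selinger DP over subsets of {A,B}:
  {A}: scan cost=100, card=100
  {B}: scan cost=50, card=50
  {AB}: card=500; try (B,hash)→800, (A,nl_idx)→900, (A,merge)→1200, (B,merge)→1250, (A,hash)→1500, (A,nl)→5050 …(+1); best=800 via (B,hash)

800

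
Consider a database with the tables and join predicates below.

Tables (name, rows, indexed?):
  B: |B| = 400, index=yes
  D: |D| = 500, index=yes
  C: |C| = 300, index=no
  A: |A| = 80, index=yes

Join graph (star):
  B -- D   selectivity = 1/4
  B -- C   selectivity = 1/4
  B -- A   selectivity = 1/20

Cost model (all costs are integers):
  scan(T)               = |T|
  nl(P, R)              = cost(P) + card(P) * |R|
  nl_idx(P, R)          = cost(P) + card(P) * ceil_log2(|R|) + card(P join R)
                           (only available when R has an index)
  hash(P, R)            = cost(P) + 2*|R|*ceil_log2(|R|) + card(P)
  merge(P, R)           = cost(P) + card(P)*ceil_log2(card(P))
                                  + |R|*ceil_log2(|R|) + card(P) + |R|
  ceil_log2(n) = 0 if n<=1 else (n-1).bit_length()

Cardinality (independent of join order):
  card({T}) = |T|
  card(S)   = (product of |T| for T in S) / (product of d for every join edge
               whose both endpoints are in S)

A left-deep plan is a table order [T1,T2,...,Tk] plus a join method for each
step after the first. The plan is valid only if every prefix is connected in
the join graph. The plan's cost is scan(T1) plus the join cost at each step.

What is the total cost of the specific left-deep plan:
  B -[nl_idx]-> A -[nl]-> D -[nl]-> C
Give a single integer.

60804800

step 1: scan B: cost=400, card=400
step 2: join A via nl_idx
    card(P join A) = 400*80/(20) = 1600
    cost = 400 + 400*7 + 1600 = 4800
step 3: join D via nl
    card(P join D) = 1600*500/(4) = 200000
    cost = 4800 + 1600*500 = 804800
step 4: join C via nl
    card(P join C) = 200000*300/(4) = 15000000
    cost = 804800 + 200000*300 = 60804800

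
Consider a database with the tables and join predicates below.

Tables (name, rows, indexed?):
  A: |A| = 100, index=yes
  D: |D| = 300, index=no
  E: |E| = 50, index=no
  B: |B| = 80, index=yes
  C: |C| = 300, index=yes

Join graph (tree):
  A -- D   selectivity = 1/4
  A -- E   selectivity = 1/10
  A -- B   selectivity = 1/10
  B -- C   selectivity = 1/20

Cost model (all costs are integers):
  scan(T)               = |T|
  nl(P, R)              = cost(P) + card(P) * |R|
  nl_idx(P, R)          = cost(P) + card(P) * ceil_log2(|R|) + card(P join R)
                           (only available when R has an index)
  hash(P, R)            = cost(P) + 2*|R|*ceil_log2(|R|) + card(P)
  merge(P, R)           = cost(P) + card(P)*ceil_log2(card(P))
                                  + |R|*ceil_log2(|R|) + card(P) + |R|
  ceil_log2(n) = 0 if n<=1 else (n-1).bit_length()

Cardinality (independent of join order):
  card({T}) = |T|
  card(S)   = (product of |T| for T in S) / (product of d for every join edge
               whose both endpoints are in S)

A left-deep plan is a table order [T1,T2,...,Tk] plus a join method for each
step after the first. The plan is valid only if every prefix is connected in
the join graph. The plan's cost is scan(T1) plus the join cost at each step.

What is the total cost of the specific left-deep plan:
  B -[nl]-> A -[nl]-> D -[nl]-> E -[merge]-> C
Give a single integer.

9251080

step 1: scan B: cost=80, card=80
step 2: join A via nl
    card(P join A) = 80*100/(10) = 800
    cost = 80 + 80*100 = 8080
step 3: join D via nl
    card(P join D) = 800*300/(4) = 60000
    cost = 8080 + 800*300 = 248080
step 4: join E via nl
    card(P join E) = 60000*50/(10) = 300000
    cost = 248080 + 60000*50 = 3248080
step 5: join C via merge
    card(P join C) = 300000*300/(20) = 4500000
    cost = 3248080 + 300000*19 + 300*9 + 300000 + 300 = 9251080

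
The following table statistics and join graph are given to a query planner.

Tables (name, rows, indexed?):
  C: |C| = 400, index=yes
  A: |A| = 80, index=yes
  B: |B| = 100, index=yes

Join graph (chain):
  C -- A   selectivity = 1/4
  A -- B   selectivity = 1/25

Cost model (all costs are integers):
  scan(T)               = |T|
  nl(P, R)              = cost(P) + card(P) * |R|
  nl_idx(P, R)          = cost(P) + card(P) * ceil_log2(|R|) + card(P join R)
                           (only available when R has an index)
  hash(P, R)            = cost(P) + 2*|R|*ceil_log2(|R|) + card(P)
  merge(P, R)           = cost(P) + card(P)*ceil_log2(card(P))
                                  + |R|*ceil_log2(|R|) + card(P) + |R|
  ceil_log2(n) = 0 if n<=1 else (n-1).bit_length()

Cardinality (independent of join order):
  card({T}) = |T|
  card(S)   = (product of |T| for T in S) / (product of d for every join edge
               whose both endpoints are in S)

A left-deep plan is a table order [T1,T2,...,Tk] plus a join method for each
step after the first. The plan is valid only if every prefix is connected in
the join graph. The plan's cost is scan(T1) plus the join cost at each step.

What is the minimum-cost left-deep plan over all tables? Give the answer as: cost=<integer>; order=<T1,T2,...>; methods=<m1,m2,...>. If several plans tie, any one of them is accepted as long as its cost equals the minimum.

Selinger DP (subsets sized 1..n):
  {C}: scan cost=400, card=400
  {A}: scan cost=80, card=80
  {B}: scan cost=100, card=100
  {AC}: card=8000; try (A,hash)→1920, (C,merge)→4720, (A,merge)→5040, (C,hash)→7360, (C,nl_idx)→8800, (A,nl_idx)→11200 …(+2); best=1920 via (A,hash)
  {AB}: card=320; try (B,nl_idx)→960, (A,nl_idx)→1120, (A,hash)→1320, (B,merge)→1520, (A,merge)→1540, (B,hash)→1560 …(+2); best=960 via (B,nl_idx)
  {ABC}: card=32000; try (C,merge)→8160, (C,hash)→8480, (B,hash)→11320, (C,nl_idx)→35840, (B,nl_idx)→89920, (B,merge)→114720 …(+2); best=8160 via (C,merge)

cost=8160; order=A,B,C; methods=nl_idx,merge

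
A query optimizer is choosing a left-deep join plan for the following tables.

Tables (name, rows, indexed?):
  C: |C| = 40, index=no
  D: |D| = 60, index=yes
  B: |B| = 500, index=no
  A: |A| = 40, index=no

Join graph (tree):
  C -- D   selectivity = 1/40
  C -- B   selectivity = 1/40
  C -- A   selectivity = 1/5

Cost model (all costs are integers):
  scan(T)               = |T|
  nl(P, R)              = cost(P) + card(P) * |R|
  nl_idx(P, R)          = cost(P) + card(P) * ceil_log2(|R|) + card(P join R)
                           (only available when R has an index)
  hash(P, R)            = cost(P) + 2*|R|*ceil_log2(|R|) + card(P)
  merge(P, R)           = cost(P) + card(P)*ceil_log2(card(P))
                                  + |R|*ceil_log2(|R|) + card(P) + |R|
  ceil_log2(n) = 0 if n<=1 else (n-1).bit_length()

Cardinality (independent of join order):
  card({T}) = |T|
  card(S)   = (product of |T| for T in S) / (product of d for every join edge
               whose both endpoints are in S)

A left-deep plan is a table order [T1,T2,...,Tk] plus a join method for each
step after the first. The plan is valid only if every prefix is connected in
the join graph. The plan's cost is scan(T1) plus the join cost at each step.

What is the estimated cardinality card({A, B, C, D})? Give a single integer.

Tables in S: A(40), B(500), C(40), D(60)
Edges inside S: C-D(d=40), C-B(d=40), C-A(d=5)
numerator = 40 * 500 * 40 * 60 = 48000000
denominator = 40 * 40 * 5 = 8000
card(S) = 48000000 / 8000 = 6000

6000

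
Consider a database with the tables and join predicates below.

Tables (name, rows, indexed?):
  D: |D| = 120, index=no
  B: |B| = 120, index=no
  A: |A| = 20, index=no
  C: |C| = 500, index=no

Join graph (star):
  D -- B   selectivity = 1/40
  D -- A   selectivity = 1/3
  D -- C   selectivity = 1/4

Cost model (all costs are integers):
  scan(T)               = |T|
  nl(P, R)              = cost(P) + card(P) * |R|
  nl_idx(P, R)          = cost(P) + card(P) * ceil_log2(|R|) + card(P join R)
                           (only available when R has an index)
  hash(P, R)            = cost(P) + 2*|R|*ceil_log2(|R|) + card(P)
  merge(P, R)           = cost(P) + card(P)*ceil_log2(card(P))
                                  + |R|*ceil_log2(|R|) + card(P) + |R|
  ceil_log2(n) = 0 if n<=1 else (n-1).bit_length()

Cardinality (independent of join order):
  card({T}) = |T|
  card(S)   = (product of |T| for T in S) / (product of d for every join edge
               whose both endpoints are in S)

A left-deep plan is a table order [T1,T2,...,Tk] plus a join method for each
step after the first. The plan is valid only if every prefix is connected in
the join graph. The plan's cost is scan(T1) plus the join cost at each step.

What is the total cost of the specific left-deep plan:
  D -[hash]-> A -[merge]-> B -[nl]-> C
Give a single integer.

step 1: scan D: cost=120, card=120
step 2: join A via hash
    card(P join A) = 120*20/(3) = 800
    cost = 120 + 2*20*5 + 120 = 440
step 3: join B via merge
    card(P join B) = 800*120/(40) = 2400
    cost = 440 + 800*10 + 120*7 + 800 + 120 = 10200
step 4: join C via nl
    card(P join C) = 2400*500/(4) = 300000
    cost = 10200 + 2400*500 = 1210200

1210200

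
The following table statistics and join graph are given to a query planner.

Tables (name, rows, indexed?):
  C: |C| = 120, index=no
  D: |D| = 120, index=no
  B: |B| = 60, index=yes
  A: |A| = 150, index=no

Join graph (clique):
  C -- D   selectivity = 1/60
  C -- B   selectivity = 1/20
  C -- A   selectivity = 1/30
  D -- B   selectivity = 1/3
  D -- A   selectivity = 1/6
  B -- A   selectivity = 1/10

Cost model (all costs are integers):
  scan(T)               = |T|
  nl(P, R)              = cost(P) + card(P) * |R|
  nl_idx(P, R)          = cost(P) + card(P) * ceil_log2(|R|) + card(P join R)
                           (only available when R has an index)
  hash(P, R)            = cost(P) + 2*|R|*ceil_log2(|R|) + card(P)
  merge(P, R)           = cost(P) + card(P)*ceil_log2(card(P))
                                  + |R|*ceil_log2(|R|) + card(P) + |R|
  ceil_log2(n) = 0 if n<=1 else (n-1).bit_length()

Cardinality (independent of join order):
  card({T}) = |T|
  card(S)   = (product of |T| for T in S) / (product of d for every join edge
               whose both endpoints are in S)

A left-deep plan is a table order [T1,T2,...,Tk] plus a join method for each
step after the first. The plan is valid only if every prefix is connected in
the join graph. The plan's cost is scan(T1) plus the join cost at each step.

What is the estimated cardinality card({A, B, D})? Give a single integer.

6000

Tables in S: A(150), B(60), D(120)
Edges inside S: D-B(d=3), D-A(d=6), B-A(d=10)
numerator = 150 * 60 * 120 = 1080000
denominator = 3 * 6 * 10 = 180
card(S) = 1080000 / 180 = 6000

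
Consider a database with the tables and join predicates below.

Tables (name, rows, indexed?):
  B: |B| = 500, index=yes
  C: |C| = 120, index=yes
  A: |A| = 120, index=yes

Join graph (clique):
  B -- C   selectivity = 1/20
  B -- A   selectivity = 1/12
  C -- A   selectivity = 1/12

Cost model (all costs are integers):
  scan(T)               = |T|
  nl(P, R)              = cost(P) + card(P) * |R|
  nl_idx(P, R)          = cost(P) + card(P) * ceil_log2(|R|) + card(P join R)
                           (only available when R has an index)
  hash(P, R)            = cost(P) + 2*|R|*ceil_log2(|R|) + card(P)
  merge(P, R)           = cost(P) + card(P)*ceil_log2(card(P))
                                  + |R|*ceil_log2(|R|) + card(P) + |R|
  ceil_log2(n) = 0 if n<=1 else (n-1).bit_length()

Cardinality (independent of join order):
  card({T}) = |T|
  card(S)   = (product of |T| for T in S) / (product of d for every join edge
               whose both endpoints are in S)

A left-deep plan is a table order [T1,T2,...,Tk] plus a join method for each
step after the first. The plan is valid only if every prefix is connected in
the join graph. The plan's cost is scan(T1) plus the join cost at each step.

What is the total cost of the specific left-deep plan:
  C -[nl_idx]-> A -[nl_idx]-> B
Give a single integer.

15460

step 1: scan C: cost=120, card=120
step 2: join A via nl_idx
    card(P join A) = 120*120/(12) = 1200
    cost = 120 + 120*7 + 1200 = 2160
step 3: join B via nl_idx
    card(P join B) = 1200*500/(20*12) = 2500
    cost = 2160 + 1200*9 + 2500 = 15460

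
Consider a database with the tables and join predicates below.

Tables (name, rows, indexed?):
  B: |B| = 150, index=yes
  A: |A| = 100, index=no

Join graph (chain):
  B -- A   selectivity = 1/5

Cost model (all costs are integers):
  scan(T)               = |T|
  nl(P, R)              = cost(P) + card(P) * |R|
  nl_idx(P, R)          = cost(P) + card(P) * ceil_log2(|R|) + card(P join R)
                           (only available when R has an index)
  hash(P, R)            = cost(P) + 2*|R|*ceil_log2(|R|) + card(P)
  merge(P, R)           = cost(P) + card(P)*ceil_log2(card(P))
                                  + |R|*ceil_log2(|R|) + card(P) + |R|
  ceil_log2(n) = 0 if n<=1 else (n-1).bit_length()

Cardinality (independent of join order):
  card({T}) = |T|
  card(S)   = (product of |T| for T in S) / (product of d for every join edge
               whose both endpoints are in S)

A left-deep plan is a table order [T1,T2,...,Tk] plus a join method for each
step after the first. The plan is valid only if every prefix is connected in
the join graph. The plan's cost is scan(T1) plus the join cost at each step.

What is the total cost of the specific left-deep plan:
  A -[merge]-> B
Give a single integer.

step 1: scan A: cost=100, card=100
step 2: join B via merge
    card(P join B) = 100*150/(5) = 3000
    cost = 100 + 100*7 + 150*8 + 100 + 150 = 2250

2250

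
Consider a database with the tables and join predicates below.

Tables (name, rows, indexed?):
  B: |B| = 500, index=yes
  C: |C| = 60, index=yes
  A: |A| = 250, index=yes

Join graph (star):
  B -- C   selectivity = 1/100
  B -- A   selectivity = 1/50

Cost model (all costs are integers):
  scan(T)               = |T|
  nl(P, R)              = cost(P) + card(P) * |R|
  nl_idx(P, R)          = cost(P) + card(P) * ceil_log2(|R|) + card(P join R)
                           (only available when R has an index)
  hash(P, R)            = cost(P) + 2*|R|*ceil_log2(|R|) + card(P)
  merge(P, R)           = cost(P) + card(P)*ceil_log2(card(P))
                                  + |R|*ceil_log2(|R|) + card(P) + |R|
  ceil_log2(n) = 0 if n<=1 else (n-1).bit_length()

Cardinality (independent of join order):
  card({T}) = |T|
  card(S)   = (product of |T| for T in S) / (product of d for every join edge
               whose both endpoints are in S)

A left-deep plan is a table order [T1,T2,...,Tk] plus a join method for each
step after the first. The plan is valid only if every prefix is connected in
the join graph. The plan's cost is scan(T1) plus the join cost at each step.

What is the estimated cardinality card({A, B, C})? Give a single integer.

1500

Tables in S: A(250), B(500), C(60)
Edges inside S: B-C(d=100), B-A(d=50)
numerator = 250 * 500 * 60 = 7500000
denominator = 100 * 50 = 5000
card(S) = 7500000 / 5000 = 1500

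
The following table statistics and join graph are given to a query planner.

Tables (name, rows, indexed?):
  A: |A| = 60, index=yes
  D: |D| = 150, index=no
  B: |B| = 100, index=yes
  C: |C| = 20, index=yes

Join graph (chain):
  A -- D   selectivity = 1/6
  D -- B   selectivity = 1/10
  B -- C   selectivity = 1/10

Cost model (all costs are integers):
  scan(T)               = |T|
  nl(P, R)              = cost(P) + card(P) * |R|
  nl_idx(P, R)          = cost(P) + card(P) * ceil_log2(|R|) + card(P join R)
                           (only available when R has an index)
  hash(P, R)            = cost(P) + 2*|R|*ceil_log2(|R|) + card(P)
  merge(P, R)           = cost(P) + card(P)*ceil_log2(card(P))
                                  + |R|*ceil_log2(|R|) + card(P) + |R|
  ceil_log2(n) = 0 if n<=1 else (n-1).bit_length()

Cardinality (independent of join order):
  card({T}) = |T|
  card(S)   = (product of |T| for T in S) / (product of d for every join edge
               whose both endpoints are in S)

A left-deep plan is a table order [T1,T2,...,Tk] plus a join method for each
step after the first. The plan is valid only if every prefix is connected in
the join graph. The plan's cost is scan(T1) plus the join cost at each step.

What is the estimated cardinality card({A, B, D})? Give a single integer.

15000

Tables in S: A(60), B(100), D(150)
Edges inside S: A-D(d=6), D-B(d=10)
numerator = 60 * 100 * 150 = 900000
denominator = 6 * 10 = 60
card(S) = 900000 / 60 = 15000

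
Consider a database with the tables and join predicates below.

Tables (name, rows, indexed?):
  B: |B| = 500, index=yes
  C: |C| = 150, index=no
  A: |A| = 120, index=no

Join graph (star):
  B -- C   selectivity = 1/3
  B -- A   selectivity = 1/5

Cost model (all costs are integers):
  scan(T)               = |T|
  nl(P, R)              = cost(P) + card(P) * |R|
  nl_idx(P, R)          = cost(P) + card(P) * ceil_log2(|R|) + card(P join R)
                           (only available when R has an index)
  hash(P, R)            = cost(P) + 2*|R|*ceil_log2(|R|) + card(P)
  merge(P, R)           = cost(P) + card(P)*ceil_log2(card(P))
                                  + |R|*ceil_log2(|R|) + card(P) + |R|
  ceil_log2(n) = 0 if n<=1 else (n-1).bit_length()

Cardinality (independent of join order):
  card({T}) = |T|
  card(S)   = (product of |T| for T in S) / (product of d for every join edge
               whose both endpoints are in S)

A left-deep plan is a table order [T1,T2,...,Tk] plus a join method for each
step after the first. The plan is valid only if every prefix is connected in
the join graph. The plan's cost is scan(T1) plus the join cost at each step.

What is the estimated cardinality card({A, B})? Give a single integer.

12000

Tables in S: A(120), B(500)
Edges inside S: B-A(d=5)
numerator = 120 * 500 = 60000
denominator = 5 = 5
card(S) = 60000 / 5 = 12000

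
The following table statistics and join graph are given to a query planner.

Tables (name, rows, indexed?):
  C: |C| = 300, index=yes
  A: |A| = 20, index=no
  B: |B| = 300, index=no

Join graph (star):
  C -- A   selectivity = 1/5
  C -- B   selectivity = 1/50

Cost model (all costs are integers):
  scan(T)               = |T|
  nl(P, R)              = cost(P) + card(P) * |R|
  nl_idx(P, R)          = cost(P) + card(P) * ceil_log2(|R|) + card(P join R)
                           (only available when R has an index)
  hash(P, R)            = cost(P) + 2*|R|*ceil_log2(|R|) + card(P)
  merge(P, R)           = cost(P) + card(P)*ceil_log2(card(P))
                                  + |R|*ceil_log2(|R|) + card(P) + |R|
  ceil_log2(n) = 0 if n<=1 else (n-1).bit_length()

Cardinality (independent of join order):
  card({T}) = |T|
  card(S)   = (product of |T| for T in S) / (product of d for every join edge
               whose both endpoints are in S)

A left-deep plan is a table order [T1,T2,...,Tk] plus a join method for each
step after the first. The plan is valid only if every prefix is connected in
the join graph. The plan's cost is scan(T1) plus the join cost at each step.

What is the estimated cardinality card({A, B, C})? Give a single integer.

Tables in S: A(20), B(300), C(300)
Edges inside S: C-A(d=5), C-B(d=50)
numerator = 20 * 300 * 300 = 1800000
denominator = 5 * 50 = 250
card(S) = 1800000 / 250 = 7200

7200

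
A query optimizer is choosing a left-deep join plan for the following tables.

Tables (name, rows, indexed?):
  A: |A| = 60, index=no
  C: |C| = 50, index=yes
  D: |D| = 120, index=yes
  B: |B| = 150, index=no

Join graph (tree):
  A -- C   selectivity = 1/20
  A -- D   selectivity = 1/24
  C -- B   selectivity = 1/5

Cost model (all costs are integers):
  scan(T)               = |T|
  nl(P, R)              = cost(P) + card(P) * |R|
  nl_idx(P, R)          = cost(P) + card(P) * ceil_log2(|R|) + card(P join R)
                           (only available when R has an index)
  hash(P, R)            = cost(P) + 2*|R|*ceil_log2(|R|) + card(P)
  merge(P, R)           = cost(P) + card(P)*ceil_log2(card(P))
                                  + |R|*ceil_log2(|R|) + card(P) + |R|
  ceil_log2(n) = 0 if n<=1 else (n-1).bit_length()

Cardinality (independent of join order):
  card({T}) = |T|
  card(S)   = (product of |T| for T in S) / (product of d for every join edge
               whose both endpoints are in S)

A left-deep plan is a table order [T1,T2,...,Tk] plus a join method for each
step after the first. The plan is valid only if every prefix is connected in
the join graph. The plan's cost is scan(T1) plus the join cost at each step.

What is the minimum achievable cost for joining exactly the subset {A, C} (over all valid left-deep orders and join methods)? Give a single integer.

Selinger DP over subsets of {A,C}:
  {A}: scan cost=60, card=60
  {C}: scan cost=50, card=50
  {AC}: card=150; try (C,nl_idx)→570, (C,hash)→720, (A,hash)→820, (A,merge)→820, (C,merge)→830, (A,nl)→3050 …(+1); best=570 via (C,nl_idx)

570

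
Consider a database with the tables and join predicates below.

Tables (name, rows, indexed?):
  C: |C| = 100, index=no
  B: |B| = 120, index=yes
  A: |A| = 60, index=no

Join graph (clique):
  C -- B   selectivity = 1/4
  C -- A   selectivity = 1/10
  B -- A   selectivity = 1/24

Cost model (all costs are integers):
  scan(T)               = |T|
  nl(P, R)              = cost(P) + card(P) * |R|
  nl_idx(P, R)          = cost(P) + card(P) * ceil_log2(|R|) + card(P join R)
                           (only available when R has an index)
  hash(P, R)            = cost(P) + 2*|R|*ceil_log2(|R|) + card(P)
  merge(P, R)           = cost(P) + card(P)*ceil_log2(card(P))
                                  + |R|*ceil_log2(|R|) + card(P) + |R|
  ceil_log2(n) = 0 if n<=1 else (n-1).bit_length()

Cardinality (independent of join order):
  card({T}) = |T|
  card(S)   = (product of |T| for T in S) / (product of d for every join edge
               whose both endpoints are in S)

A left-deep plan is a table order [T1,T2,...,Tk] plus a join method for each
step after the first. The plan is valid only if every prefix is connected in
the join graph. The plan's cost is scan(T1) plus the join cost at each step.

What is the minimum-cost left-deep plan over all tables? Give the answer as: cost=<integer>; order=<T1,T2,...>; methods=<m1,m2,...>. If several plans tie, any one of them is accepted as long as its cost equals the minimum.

Selinger DP (subsets sized 1..n):
  {C}: scan cost=100, card=100
  {B}: scan cost=120, card=120
  {A}: scan cost=60, card=60
  {BC}: card=3000; try (C,hash)→1640, (B,merge)→1860, (C,merge)→1880, (B,hash)→1880, (B,nl_idx)→3800, (B,nl)→12100 …(+1); best=1640 via (C,hash)
  {AC}: card=600; try (A,hash)→920, (C,merge)→1280, (A,merge)→1320, (C,hash)→1520, (C,nl)→6060, (A,nl)→6100; best=920 via (A,hash)
  {AB}: card=300; try (B,nl_idx)→780, (A,hash)→960, (B,merge)→1440, (A,merge)→1500, (B,hash)→1800, (B,nl)→7260 …(+1); best=780 via (B,nl_idx)
  {ABC}: card=750; try (C,hash)→2480, (B,hash)→3200, (C,merge)→4580, (A,hash)→5360, (B,nl_idx)→5870, (B,merge)→8480 …(+4); best=2480 via (C,hash)

cost=2480; order=A,B,C; methods=nl_idx,hash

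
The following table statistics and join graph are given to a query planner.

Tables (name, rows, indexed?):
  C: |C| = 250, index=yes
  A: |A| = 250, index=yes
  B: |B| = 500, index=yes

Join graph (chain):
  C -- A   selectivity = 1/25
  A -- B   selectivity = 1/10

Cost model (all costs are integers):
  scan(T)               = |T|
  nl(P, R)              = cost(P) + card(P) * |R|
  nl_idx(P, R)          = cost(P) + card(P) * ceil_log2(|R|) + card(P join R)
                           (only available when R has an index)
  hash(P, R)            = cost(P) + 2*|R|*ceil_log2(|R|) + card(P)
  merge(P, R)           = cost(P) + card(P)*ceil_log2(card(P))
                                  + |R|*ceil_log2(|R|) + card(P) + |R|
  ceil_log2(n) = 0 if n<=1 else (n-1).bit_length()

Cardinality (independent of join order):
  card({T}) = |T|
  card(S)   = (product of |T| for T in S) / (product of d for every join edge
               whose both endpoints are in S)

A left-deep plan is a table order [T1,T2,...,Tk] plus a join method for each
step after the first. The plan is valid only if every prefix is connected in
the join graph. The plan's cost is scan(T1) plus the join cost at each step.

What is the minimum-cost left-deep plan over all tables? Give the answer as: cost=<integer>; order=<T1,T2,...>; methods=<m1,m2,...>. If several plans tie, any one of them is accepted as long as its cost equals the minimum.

cost=16000; order=A,C,B; methods=hash,hash

Selinger DP (subsets sized 1..n):
  {C}: scan cost=250, card=250
  {A}: scan cost=250, card=250
  {B}: scan cost=500, card=500
  {AC}: card=2500; try (C,hash)→4500, (A,hash)→4500, (C,merge)→4750, (C,nl_idx)→4750, (A,merge)→4750, (A,nl_idx)→4750 …(+2); best=4500 via (C,hash)
  {AB}: card=12500; try (A,hash)→5000, (B,merge)→7500, (A,merge)→7750, (B,hash)→9500, (B,nl_idx)→15000, (A,nl_idx)→17000 …(+2); best=5000 via (A,hash)
  {ABC}: card=125000; try (B,hash)→16000, (C,hash)→21500, (B,merge)→42000, (B,nl_idx)→152000, (C,merge)→194750, (C,nl_idx)→230000 …(+2); best=16000 via (B,hash)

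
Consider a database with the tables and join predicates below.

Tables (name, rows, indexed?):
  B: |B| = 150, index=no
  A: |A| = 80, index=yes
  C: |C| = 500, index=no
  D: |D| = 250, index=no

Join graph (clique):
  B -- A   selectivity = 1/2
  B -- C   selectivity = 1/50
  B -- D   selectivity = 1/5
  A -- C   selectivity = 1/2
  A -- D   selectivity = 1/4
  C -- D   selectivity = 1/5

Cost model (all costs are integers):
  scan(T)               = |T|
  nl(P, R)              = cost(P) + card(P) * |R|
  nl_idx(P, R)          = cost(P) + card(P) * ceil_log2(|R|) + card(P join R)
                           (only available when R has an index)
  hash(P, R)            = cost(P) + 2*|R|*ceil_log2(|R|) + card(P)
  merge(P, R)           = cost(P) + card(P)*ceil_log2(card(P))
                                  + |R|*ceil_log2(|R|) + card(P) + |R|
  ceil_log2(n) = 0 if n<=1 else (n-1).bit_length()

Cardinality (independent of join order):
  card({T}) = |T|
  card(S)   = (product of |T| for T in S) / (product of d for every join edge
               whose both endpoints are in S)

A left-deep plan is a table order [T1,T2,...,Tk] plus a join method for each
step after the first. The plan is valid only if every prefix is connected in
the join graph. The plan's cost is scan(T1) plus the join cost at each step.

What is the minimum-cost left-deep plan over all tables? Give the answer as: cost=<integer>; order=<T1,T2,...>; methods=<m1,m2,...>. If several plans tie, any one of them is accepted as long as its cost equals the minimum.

cost=25020; order=C,B,D,A; methods=hash,hash,hash

Selinger DP (subsets sized 1..n):
  {B}: scan cost=150, card=150
  {A}: scan cost=80, card=80
  {C}: scan cost=500, card=500
  {D}: scan cost=250, card=250
  {AB}: card=6000; try (A,hash)→1420, (B,merge)→2070, (A,merge)→2140, (B,hash)→2560, (A,nl_idx)→7200, (B,nl)→12080 …(+1); best=1420 via (A,hash)
  {BC}: card=1500; try (B,hash)→3400, (C,merge)→6500, (B,merge)→6850, (C,hash)→9300, (C,nl)→75150, (B,nl)→75500; best=3400 via (B,hash)
  {BD}: card=7500; try (B,hash)→2900, (D,merge)→3750, (B,merge)→3850, (D,hash)→4300, (D,nl)→37650, (B,nl)→37750; best=2900 via (B,hash)
  {AC}: card=20000; try (A,hash)→2120, (C,merge)→5720, (A,merge)→6140, (C,hash)→9160, (A,nl_idx)→24000, (C,nl)→40080 …(+1); best=2120 via (A,hash)
  {AD}: card=5000; try (A,hash)→1620, (D,merge)→2970, (A,merge)→3140, (D,hash)→4160, (A,nl_idx)→7000, (D,nl)→20080 …(+1); best=1620 via (A,hash)
  {CD}: card=25000; try (D,hash)→5000, (C,merge)→7500, (D,merge)→7750, (C,hash)→9500, (C,nl)→125250, (D,nl)→125500; best=5000 via (D,hash)
  {ABC}: card=30000; try (A,hash)→6020, (C,hash)→16420, (A,merge)→22040, (B,hash)→24520, (A,nl_idx)→43900, (C,merge)→90420 …(+4); best=6020 via (A,hash)
  {ABD}: card=75000; try (B,hash)→9020, (D,hash)→11420, (A,hash)→11520, (B,merge)→72970, (D,merge)→87670, (A,merge)→108540 …(+4); best=9020 via (B,hash)
  {BCD}: card=15000; try (D,hash)→8900, (C,hash)→19400, (D,merge)→23650, (B,hash)→32400, (C,merge)→112900, (D,nl)→378400 …(+3); best=8900 via (D,hash)
  {ACD}: card=250000; try (C,hash)→15620, (D,hash)→26120, (A,hash)→31120, (C,merge)→76620, (D,merge)→324370, (A,merge)→405640 …(+4); best=15620 via (C,hash)
  {ABCD}: card=75000; try (A,hash)→25020, (D,hash)→40020, (C,hash)→93020, (A,nl_idx)→188900, (A,merge)→234540, (B,hash)→268020 …(+7); best=25020 via (A,hash)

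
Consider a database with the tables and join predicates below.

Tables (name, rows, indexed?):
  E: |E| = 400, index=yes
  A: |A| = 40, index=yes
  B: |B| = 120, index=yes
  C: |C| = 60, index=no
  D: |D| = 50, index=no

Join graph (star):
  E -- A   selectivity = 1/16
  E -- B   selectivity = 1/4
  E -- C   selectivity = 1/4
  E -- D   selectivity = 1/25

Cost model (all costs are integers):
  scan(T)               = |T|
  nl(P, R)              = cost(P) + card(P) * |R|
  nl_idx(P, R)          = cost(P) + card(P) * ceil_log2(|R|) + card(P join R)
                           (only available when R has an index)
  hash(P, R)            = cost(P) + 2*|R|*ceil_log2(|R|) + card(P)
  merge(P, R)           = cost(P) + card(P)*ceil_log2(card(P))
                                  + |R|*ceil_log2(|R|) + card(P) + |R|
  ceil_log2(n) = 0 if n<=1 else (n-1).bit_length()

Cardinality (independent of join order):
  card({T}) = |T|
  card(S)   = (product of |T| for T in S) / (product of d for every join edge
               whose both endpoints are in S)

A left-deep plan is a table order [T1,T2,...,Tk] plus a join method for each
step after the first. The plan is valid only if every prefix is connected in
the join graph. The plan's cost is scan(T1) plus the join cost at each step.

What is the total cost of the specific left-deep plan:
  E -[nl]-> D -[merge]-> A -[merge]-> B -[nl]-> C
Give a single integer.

3654440

step 1: scan E: cost=400, card=400
step 2: join D via nl
    card(P join D) = 400*50/(25) = 800
    cost = 400 + 400*50 = 20400
step 3: join A via merge
    card(P join A) = 800*40/(16) = 2000
    cost = 20400 + 800*10 + 40*6 + 800 + 40 = 29480
step 4: join B via merge
    card(P join B) = 2000*120/(4) = 60000
    cost = 29480 + 2000*11 + 120*7 + 2000 + 120 = 54440
step 5: join C via nl
    card(P join C) = 60000*60/(4) = 900000
    cost = 54440 + 60000*60 = 3654440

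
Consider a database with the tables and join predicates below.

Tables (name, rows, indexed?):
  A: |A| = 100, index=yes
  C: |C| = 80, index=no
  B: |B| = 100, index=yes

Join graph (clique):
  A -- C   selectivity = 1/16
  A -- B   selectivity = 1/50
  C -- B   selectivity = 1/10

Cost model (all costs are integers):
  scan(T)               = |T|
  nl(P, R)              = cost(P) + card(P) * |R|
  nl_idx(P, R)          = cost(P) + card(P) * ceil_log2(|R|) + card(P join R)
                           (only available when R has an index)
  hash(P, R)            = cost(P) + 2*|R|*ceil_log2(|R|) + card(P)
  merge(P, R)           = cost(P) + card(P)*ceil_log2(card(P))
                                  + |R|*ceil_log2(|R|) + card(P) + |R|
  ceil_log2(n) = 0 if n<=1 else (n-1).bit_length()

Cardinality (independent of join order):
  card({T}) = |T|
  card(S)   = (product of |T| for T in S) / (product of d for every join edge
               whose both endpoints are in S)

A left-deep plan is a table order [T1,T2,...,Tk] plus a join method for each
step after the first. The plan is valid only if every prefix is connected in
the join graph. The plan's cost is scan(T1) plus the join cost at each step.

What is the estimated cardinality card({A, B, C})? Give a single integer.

Tables in S: A(100), B(100), C(80)
Edges inside S: A-C(d=16), A-B(d=50), C-B(d=10)
numerator = 100 * 100 * 80 = 800000
denominator = 16 * 50 * 10 = 8000
card(S) = 800000 / 8000 = 100

100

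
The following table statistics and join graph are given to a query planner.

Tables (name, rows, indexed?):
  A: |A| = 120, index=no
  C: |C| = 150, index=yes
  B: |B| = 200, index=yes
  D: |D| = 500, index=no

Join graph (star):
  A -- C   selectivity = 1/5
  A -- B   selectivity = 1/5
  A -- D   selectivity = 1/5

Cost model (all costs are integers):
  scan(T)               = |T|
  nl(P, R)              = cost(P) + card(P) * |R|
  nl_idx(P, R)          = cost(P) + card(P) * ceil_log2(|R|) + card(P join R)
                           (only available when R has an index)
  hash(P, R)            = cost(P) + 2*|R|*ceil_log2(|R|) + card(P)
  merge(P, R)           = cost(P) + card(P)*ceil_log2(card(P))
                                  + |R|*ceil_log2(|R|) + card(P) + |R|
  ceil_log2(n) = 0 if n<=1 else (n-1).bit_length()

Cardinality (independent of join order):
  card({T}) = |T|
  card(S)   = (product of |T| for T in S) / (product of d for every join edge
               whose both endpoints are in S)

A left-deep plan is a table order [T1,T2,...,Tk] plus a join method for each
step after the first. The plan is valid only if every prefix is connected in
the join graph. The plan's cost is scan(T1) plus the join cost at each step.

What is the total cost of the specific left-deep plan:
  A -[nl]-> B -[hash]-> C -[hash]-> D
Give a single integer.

step 1: scan A: cost=120, card=120
step 2: join B via nl
    card(P join B) = 120*200/(5) = 4800
    cost = 120 + 120*200 = 24120
step 3: join C via hash
    card(P join C) = 4800*150/(5) = 144000
    cost = 24120 + 2*150*8 + 4800 = 31320
step 4: join D via hash
    card(P join D) = 144000*500/(5) = 14400000
    cost = 31320 + 2*500*9 + 144000 = 184320

184320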